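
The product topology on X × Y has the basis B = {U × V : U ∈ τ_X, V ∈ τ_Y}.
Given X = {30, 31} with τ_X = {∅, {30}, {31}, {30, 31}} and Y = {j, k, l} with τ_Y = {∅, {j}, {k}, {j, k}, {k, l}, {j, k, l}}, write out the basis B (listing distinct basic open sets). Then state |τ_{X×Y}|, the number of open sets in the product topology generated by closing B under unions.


Basis B = {∅ × ∅, {30} × {j}, {30} × {k}, {31} × {j}, {31} × {k}, {30} × {j, k}, {30, 31} × {j}, {30} × {k, l}, {30, 31} × {k}, {31} × {j, k}, {31} × {k, l}, {30} × {j, k, l}, {31} × {j, k, l}, {30, 31} × {j, k}, {30, 31} × {k, l}, {30, 31} × {j, k, l}}; |τ_{X×Y}| = 36.

Enumerate products U × V with U ∈ τ_X, V ∈ τ_Y (deduplicated):
  ∅ × ∅ = {} (∅)
  {30} × {j} = {(30,j)}
  {30} × {k} = {(30,k)}
  {31} × {j} = {(31,j)}
  {31} × {k} = {(31,k)}
  {30} × {j, k} = {(30,j), (30,k)}
  {30, 31} × {j} = {(30,j), (31,j)}
  {30} × {k, l} = {(30,k), (30,l)}
  {30, 31} × {k} = {(30,k), (31,k)}
  {31} × {j, k} = {(31,j), (31,k)}
  {31} × {k, l} = {(31,k), (31,l)}
  {30} × {j, k, l} = {(30,j), (30,k), (30,l)}
  {31} × {j, k, l} = {(31,j), (31,k), (31,l)}
  {30, 31} × {j, k} = {(30,j), (30,k), (31,j), (31,k)}
  {30, 31} × {k, l} = {(30,k), (30,l), (31,k), (31,l)}
  {30, 31} × {j, k, l} = {(30,j), (30,k), (30,l), (31,j), (31,k), (31,l)}
These 16 distinct sets form the basis B.
Close under arbitrary unions to get τ_{X×Y}; counting gives |τ_{X×Y}| = 36.


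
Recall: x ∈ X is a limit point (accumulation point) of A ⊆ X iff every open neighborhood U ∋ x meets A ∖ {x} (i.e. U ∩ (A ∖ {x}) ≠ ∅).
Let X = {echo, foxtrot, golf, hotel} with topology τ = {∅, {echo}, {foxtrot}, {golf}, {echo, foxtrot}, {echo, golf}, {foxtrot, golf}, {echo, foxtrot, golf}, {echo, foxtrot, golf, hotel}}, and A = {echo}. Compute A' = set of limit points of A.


A' = {hotel}

For each x ∈ X, list the open sets U ∈ τ with x ∈ U, then check whether U ∩ (A ∖ {x}) ≠ ∅ for every such U.
  x = echo: open {echo} ∋ x has {echo} ∩ (A ∖ {echo}) = ∅, so x is NOT a limit point.
  x = foxtrot: open {foxtrot} ∋ x has {foxtrot} ∩ (A ∖ {foxtrot}) = ∅, so x is NOT a limit point.
  x = golf: open {golf} ∋ x has {golf} ∩ (A ∖ {golf}) = ∅, so x is NOT a limit point.
  x = hotel: opens ∋ x are {echo, foxtrot, golf, hotel}; each meets A ∖ {hotel}, so x IS a limit point.
Collecting: A' = {hotel}.


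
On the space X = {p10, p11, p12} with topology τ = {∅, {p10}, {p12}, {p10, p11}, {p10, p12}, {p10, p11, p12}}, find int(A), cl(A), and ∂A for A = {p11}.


int(A) = ∅, cl(A) = {p11}, ∂A = {p11}.

Closed sets in (X, τ) are complements of opens:
  closed(X, τ) = {∅, {p11}, {p12}, {p10, p11}, {p11, p12}, {p10, p11, p12}}.
int(A) = ⋃ {U ∈ τ : U ⊆ A}. Opens contained in A: ∅.
Taking the union of these: int(A) = ∅.
cl(A) = ⋂ {C closed : A ⊆ C}. Closed sets containing A: {p11}, {p10, p11}, {p11, p12}, {p10, p11, p12}.
Intersecting these: cl(A) = {p11}.
∂A = cl(A) ∖ int(A) = {p11} ∖ ∅ = {p11}.


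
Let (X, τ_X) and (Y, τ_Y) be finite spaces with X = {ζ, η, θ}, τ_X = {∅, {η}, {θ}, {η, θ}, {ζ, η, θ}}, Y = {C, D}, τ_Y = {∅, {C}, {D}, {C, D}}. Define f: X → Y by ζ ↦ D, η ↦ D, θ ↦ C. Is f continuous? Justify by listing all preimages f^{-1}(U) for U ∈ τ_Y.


f is NOT continuous.

Compute f^{-1}(U) for each U ∈ τ_Y:
  U = ∅: f^{-1}(U) = ∅ ∈ τ_X ✓.
  U = {C}: f^{-1}(U) = {θ} ∈ τ_X ✓.
  U = {D}: f^{-1}(U) = {ζ, η} ∉ τ_X ✗.
  U = {C, D}: f^{-1}(U) = {ζ, η, θ} ∈ τ_X ✓.
Found U = {D} with f^{-1}(U) = {ζ, η} not in τ_X. Therefore f is NOT continuous.


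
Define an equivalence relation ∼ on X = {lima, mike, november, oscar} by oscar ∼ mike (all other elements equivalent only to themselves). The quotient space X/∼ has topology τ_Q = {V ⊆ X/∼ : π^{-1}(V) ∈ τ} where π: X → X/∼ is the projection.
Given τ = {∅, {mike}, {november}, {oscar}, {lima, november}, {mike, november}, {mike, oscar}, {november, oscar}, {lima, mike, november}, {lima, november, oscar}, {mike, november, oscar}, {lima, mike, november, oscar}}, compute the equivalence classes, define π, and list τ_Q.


X/∼ = {[lima], [mike=oscar], [november]}; |τ_Q| = 6.

Equivalence classes: [lima], [mike=oscar], [november].
Quotient map π: X → X/∼ sends lima ↦ [lima], mike ↦ [mike=oscar], november ↦ [november], oscar ↦ [mike=oscar].
For each subset V ⊆ X/∼, compute π^{-1}(V) ⊆ X and check whether π^{-1}(V) ∈ τ. V is open in τ_Q iff π^{-1}(V) ∈ τ.
  V = {}: π^{-1}(V) = ∅ ∈ τ ✓.
  V = {[lima]}: π^{-1}(V) = {lima} ∉ τ ✗.
  V = {[mike=oscar]}: π^{-1}(V) = {mike, oscar} ∈ τ ✓.
  V = {[lima], [mike=oscar]}: π^{-1}(V) = {lima, mike, oscar} ∉ τ ✗.
  V = {[november]}: π^{-1}(V) = {november} ∈ τ ✓.
  V = {[lima], [november]}: π^{-1}(V) = {lima, november} ∈ τ ✓.
  V = {[mike=oscar], [november]}: π^{-1}(V) = {mike, november, oscar} ∈ τ ✓.
  V = {[lima], [mike=oscar], [november]}: π^{-1}(V) = {lima, mike, november, oscar} ∈ τ ✓.
Open sets in the quotient: τ_Q = {{}, {[mike=oscar]}, {[november]}, {[lima], [november]}, {[mike=oscar], [november]}, {[lima], [mike=oscar], [november]}} (6 elements).


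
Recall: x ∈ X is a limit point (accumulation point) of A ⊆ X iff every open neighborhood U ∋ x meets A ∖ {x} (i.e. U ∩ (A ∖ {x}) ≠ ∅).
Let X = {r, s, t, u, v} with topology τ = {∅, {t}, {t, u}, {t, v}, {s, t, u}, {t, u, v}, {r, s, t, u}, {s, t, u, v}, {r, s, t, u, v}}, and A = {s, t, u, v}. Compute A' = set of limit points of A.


A' = {r, s, u, v}

For each x ∈ X, list the open sets U ∈ τ with x ∈ U, then check whether U ∩ (A ∖ {x}) ≠ ∅ for every such U.
  x = r: opens ∋ x are {r, s, t, u}, {r, s, t, u, v}; each meets A ∖ {r}, so x IS a limit point.
  x = s: opens ∋ x are {s, t, u}, {r, s, t, u}, {s, t, u, v}, {r, s, t, u, v}; each meets A ∖ {s}, so x IS a limit point.
  x = t: open {t} ∋ x has {t} ∩ (A ∖ {t}) = ∅, so x is NOT a limit point.
  x = u: opens ∋ x are {t, u}, {s, t, u}, {t, u, v}, {r, s, t, u}, {s, t, u, v}, {r, s, t, u, v}; each meets A ∖ {u}, so x IS a limit point.
  x = v: opens ∋ x are {t, v}, {t, u, v}, {s, t, u, v}, {r, s, t, u, v}; each meets A ∖ {v}, so x IS a limit point.
Collecting: A' = {r, s, u, v}.


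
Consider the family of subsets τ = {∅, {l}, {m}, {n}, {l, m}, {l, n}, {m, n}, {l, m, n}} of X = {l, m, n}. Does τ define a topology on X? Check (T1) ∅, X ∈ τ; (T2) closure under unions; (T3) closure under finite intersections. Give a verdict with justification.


τ IS a topology on X.

Axiom (T1): ∅ ∈ τ? Yes; X ∈ τ? Yes.
Axiom (T2/T3): check pairwise unions and intersections of members of τ.
All pairwise intersections and unions checked — each lies in τ. Therefore τ satisfies (T1), (T2), (T3): it IS a topology on X.


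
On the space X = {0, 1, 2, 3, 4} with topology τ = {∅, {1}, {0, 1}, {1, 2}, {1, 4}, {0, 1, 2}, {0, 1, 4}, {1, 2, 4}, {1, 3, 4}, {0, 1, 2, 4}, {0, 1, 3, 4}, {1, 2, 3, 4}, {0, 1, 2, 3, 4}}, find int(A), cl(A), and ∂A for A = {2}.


int(A) = ∅, cl(A) = {2}, ∂A = {2}.

Closed sets in (X, τ) are complements of opens:
  closed(X, τ) = {∅, {0}, {2}, {3}, {0, 2}, {0, 3}, {2, 3}, {3, 4}, {0, 2, 3}, {0, 3, 4}, {2, 3, 4}, {0, 2, 3, 4}, {0, 1, 2, 3, 4}}.
int(A) = ⋃ {U ∈ τ : U ⊆ A}. Opens contained in A: ∅.
Taking the union of these: int(A) = ∅.
cl(A) = ⋂ {C closed : A ⊆ C}. Closed sets containing A: {2}, {0, 2}, {2, 3}, {0, 2, 3}, {2, 3, 4}, {0, 2, 3, 4}, {0, 1, 2, 3, 4}.
Intersecting these: cl(A) = {2}.
∂A = cl(A) ∖ int(A) = {2} ∖ ∅ = {2}.


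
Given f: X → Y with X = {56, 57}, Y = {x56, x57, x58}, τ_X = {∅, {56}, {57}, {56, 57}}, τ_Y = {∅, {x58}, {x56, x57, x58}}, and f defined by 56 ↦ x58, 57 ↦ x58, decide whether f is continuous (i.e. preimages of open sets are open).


f IS continuous.

Compute f^{-1}(U) for each U ∈ τ_Y:
  U = ∅: f^{-1}(U) = ∅ ∈ τ_X ✓.
  U = {x58}: f^{-1}(U) = {56, 57} ∈ τ_X ✓.
  U = {x56, x57, x58}: f^{-1}(U) = {56, 57} ∈ τ_X ✓.
Every preimage lies in τ_X, so f IS continuous.


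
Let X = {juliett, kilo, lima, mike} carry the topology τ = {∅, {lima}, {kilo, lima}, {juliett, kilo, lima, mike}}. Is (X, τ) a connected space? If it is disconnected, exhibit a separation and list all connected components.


(X, τ) is connected.

Find clopen sets (U ∈ τ with X ∖ U ∈ τ):
  U = ∅, X ∖ U = {juliett, kilo, lima, mike} — both open, so U is clopen.
  U = {juliett, kilo, lima, mike}, X ∖ U = ∅ — both open, so U is clopen.
Only trivial clopens (∅ and X) exist, so (X, τ) is connected.
Compute connected components by grouping points that agree on all clopens:
  component: {juliett, kilo, lima, mike}


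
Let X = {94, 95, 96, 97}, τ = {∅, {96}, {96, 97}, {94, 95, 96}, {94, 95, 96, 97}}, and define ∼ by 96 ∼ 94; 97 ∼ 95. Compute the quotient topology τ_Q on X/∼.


X/∼ = {[94=96], [95=97]}; |τ_Q| = 2.

Equivalence classes: [94=96], [95=97].
Quotient map π: X → X/∼ sends 94 ↦ [94=96], 95 ↦ [95=97], 96 ↦ [94=96], 97 ↦ [95=97].
For each subset V ⊆ X/∼, compute π^{-1}(V) ⊆ X and check whether π^{-1}(V) ∈ τ. V is open in τ_Q iff π^{-1}(V) ∈ τ.
  V = {}: π^{-1}(V) = ∅ ∈ τ ✓.
  V = {[94=96]}: π^{-1}(V) = {94, 96} ∉ τ ✗.
  V = {[95=97]}: π^{-1}(V) = {95, 97} ∉ τ ✗.
  V = {[94=96], [95=97]}: π^{-1}(V) = {94, 95, 96, 97} ∈ τ ✓.
Open sets in the quotient: τ_Q = {{}, {[94=96], [95=97]}} (2 elements).


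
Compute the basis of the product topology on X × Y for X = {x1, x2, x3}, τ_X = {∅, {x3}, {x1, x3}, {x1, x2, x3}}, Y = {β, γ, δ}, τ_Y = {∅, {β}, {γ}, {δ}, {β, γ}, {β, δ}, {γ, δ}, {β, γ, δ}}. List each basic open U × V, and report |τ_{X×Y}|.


Basis B = {∅ × ∅, {x3} × {β}, {x3} × {γ}, {x3} × {δ}, {x1, x3} × {β}, {x1, x3} × {γ}, {x1, x3} × {δ}, {x3} × {β, γ}, {x3} × {β, δ}, {x3} × {γ, δ}, {x1, x2, x3} × {β}, {x1, x2, x3} × {γ}, {x1, x2, x3} × {δ}, {x3} × {β, γ, δ}, {x1, x3} × {β, γ}, {x1, x3} × {β, δ}, {x1, x3} × {γ, δ}, {x1, x3} × {β, γ, δ}, {x1, x2, x3} × {β, γ}, {x1, x2, x3} × {β, δ}, {x1, x2, x3} × {γ, δ}, {x1, x2, x3} × {β, γ, δ}}; |τ_{X×Y}| = 64.

Enumerate products U × V with U ∈ τ_X, V ∈ τ_Y (deduplicated):
  ∅ × ∅ = {} (∅)
  {x3} × {β} = {(x3,β)}
  {x3} × {γ} = {(x3,γ)}
  {x3} × {δ} = {(x3,δ)}
  {x1, x3} × {β} = {(x1,β), (x3,β)}
  {x1, x3} × {γ} = {(x1,γ), (x3,γ)}
  {x1, x3} × {δ} = {(x1,δ), (x3,δ)}
  {x3} × {β, γ} = {(x3,β), (x3,γ)}
  {x3} × {β, δ} = {(x3,β), (x3,δ)}
  {x3} × {γ, δ} = {(x3,γ), (x3,δ)}
  {x1, x2, x3} × {β} = {(x1,β), (x2,β), (x3,β)}
  {x1, x2, x3} × {γ} = {(x1,γ), (x2,γ), (x3,γ)}
  {x1, x2, x3} × {δ} = {(x1,δ), (x2,δ), (x3,δ)}
  {x3} × {β, γ, δ} = {(x3,β), (x3,γ), (x3,δ)}
  {x1, x3} × {β, γ} = {(x1,β), (x1,γ), (x3,β), (x3,γ)}
  {x1, x3} × {β, δ} = {(x1,β), (x1,δ), (x3,β), (x3,δ)}
  {x1, x3} × {γ, δ} = {(x1,γ), (x1,δ), (x3,γ), (x3,δ)}
  {x1, x3} × {β, γ, δ} = {(x1,β), (x1,γ), (x1,δ), (x3,β), (x3,γ), (x3,δ)}
  {x1, x2, x3} × {β, γ} = {(x1,β), (x1,γ), (x2,β), (x2,γ), (x3,β), (x3,γ)}
  {x1, x2, x3} × {β, δ} = {(x1,β), (x1,δ), (x2,β), (x2,δ), (x3,β), (x3,δ)}
  {x1, x2, x3} × {γ, δ} = {(x1,γ), (x1,δ), (x2,γ), (x2,δ), (x3,γ), (x3,δ)}
  {x1, x2, x3} × {β, γ, δ} = {(x1,β), (x1,γ), (x1,δ), (x2,β), (x2,γ), (x2,δ), (x3,β), (x3,γ), (x3,δ)}
These 22 distinct sets form the basis B.
Close under arbitrary unions to get τ_{X×Y}; counting gives |τ_{X×Y}| = 64.


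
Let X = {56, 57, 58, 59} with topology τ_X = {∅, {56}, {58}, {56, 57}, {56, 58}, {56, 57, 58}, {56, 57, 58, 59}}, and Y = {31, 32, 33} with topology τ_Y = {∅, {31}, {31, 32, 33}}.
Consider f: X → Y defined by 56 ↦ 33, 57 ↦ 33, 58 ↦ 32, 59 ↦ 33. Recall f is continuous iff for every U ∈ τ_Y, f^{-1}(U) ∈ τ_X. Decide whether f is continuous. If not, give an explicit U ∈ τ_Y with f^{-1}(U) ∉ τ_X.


f IS continuous.

Compute f^{-1}(U) for each U ∈ τ_Y:
  U = ∅: f^{-1}(U) = ∅ ∈ τ_X ✓.
  U = {31}: f^{-1}(U) = ∅ ∈ τ_X ✓.
  U = {31, 32, 33}: f^{-1}(U) = {56, 57, 58, 59} ∈ τ_X ✓.
Every preimage lies in τ_X, so f IS continuous.


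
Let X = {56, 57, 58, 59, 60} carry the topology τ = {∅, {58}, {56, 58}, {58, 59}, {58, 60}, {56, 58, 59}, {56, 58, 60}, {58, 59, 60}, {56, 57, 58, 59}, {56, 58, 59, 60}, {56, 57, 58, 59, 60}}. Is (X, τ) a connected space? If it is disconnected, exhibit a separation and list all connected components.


(X, τ) is connected.

Find clopen sets (U ∈ τ with X ∖ U ∈ τ):
  U = ∅, X ∖ U = {56, 57, 58, 59, 60} — both open, so U is clopen.
  U = {56, 57, 58, 59, 60}, X ∖ U = ∅ — both open, so U is clopen.
Only trivial clopens (∅ and X) exist, so (X, τ) is connected.
Compute connected components by grouping points that agree on all clopens:
  component: {56, 57, 58, 59, 60}


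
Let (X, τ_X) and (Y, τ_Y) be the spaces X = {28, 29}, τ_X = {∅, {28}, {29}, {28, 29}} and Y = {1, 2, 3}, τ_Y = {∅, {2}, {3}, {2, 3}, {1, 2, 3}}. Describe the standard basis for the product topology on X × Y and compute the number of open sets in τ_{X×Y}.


Basis B = {∅ × ∅, {28} × {2}, {28} × {3}, {29} × {2}, {29} × {3}, {28} × {2, 3}, {28, 29} × {2}, {28, 29} × {3}, {29} × {2, 3}, {28} × {1, 2, 3}, {29} × {1, 2, 3}, {28, 29} × {2, 3}, {28, 29} × {1, 2, 3}}; |τ_{X×Y}| = 25.

Enumerate products U × V with U ∈ τ_X, V ∈ τ_Y (deduplicated):
  ∅ × ∅ = {} (∅)
  {28} × {2} = {(28,2)}
  {28} × {3} = {(28,3)}
  {29} × {2} = {(29,2)}
  {29} × {3} = {(29,3)}
  {28} × {2, 3} = {(28,2), (28,3)}
  {28, 29} × {2} = {(28,2), (29,2)}
  {28, 29} × {3} = {(28,3), (29,3)}
  {29} × {2, 3} = {(29,2), (29,3)}
  {28} × {1, 2, 3} = {(28,1), (28,2), (28,3)}
  {29} × {1, 2, 3} = {(29,1), (29,2), (29,3)}
  {28, 29} × {2, 3} = {(28,2), (28,3), (29,2), (29,3)}
  {28, 29} × {1, 2, 3} = {(28,1), (28,2), (28,3), (29,1), (29,2), (29,3)}
These 13 distinct sets form the basis B.
Close under arbitrary unions to get τ_{X×Y}; counting gives |τ_{X×Y}| = 25.


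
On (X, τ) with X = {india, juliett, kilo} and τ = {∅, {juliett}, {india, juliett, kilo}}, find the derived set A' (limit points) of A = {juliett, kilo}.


A' = {india, kilo}

For each x ∈ X, list the open sets U ∈ τ with x ∈ U, then check whether U ∩ (A ∖ {x}) ≠ ∅ for every such U.
  x = india: opens ∋ x are {india, juliett, kilo}; each meets A ∖ {india}, so x IS a limit point.
  x = juliett: open {juliett} ∋ x has {juliett} ∩ (A ∖ {juliett}) = ∅, so x is NOT a limit point.
  x = kilo: opens ∋ x are {india, juliett, kilo}; each meets A ∖ {kilo}, so x IS a limit point.
Collecting: A' = {india, kilo}.


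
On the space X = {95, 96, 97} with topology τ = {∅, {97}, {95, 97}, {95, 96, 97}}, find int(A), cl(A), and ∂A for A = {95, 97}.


int(A) = {95, 97}, cl(A) = {95, 96, 97}, ∂A = {96}.

Closed sets in (X, τ) are complements of opens:
  closed(X, τ) = {∅, {96}, {95, 96}, {95, 96, 97}}.
int(A) = ⋃ {U ∈ τ : U ⊆ A}. Opens contained in A: ∅, {97}, {95, 97}.
Taking the union of these: int(A) = {95, 97}.
cl(A) = ⋂ {C closed : A ⊆ C}. Closed sets containing A: {95, 96, 97}.
Intersecting these: cl(A) = {95, 96, 97}.
∂A = cl(A) ∖ int(A) = {95, 96, 97} ∖ {95, 97} = {96}.


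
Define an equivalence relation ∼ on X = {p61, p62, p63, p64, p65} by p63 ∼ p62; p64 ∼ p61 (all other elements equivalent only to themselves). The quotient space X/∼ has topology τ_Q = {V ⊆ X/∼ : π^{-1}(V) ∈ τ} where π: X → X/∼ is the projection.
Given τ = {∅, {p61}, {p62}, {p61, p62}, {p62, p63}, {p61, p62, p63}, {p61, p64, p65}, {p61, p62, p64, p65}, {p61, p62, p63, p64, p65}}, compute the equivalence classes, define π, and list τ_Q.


X/∼ = {[p61=p64], [p62=p63], [p65]}; |τ_Q| = 4.

Equivalence classes: [p61=p64], [p62=p63], [p65].
Quotient map π: X → X/∼ sends p61 ↦ [p61=p64], p62 ↦ [p62=p63], p63 ↦ [p62=p63], p64 ↦ [p61=p64], p65 ↦ [p65].
For each subset V ⊆ X/∼, compute π^{-1}(V) ⊆ X and check whether π^{-1}(V) ∈ τ. V is open in τ_Q iff π^{-1}(V) ∈ τ.
  V = {}: π^{-1}(V) = ∅ ∈ τ ✓.
  V = {[p61=p64]}: π^{-1}(V) = {p61, p64} ∉ τ ✗.
  V = {[p62=p63]}: π^{-1}(V) = {p62, p63} ∈ τ ✓.
  V = {[p61=p64], [p62=p63]}: π^{-1}(V) = {p61, p62, p63, p64} ∉ τ ✗.
  V = {[p65]}: π^{-1}(V) = {p65} ∉ τ ✗.
  V = {[p61=p64], [p65]}: π^{-1}(V) = {p61, p64, p65} ∈ τ ✓.
  V = {[p62=p63], [p65]}: π^{-1}(V) = {p62, p63, p65} ∉ τ ✗.
  V = {[p61=p64], [p62=p63], [p65]}: π^{-1}(V) = {p61, p62, p63, p64, p65} ∈ τ ✓.
Open sets in the quotient: τ_Q = {{}, {[p62=p63]}, {[p61=p64], [p65]}, {[p61=p64], [p62=p63], [p65]}} (4 elements).


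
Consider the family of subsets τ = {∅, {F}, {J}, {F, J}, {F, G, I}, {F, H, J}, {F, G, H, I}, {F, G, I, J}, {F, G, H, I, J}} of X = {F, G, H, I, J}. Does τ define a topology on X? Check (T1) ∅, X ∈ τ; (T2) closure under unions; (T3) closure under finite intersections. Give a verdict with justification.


τ is NOT a topology on X.

Axiom (T1): ∅ ∈ τ? Yes; X ∈ τ? Yes.
Axiom (T2/T3): check pairwise unions and intersections of members of τ.
Counterexample for (T3): {F, H, J} ∩ {F, G, H, I} = {F, H} ∉ τ. Therefore τ is NOT a topology.


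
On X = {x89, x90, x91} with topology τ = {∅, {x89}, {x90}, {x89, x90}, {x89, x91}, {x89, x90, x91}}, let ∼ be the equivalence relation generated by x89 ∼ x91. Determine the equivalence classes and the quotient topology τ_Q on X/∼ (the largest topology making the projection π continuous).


X/∼ = {[x89=x91], [x90]}; |τ_Q| = 4.

Equivalence classes: [x89=x91], [x90].
Quotient map π: X → X/∼ sends x89 ↦ [x89=x91], x90 ↦ [x90], x91 ↦ [x89=x91].
For each subset V ⊆ X/∼, compute π^{-1}(V) ⊆ X and check whether π^{-1}(V) ∈ τ. V is open in τ_Q iff π^{-1}(V) ∈ τ.
  V = {}: π^{-1}(V) = ∅ ∈ τ ✓.
  V = {[x89=x91]}: π^{-1}(V) = {x89, x91} ∈ τ ✓.
  V = {[x90]}: π^{-1}(V) = {x90} ∈ τ ✓.
  V = {[x89=x91], [x90]}: π^{-1}(V) = {x89, x90, x91} ∈ τ ✓.
Open sets in the quotient: τ_Q = {{}, {[x89=x91]}, {[x90]}, {[x89=x91], [x90]}} (4 elements).


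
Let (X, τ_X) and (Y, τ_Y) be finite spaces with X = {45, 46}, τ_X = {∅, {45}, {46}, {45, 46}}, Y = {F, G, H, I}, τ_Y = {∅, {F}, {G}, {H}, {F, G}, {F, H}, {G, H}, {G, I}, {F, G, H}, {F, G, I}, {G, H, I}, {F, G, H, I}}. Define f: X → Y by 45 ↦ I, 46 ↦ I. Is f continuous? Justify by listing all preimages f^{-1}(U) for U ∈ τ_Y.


f IS continuous.

Compute f^{-1}(U) for each U ∈ τ_Y:
  U = ∅: f^{-1}(U) = ∅ ∈ τ_X ✓.
  U = {F}: f^{-1}(U) = ∅ ∈ τ_X ✓.
  U = {G}: f^{-1}(U) = ∅ ∈ τ_X ✓.
  U = {H}: f^{-1}(U) = ∅ ∈ τ_X ✓.
  U = {F, G}: f^{-1}(U) = ∅ ∈ τ_X ✓.
  U = {F, H}: f^{-1}(U) = ∅ ∈ τ_X ✓.
  U = {G, H}: f^{-1}(U) = ∅ ∈ τ_X ✓.
  U = {G, I}: f^{-1}(U) = {45, 46} ∈ τ_X ✓.
  U = {F, G, H}: f^{-1}(U) = ∅ ∈ τ_X ✓.
  U = {F, G, I}: f^{-1}(U) = {45, 46} ∈ τ_X ✓.
  U = {G, H, I}: f^{-1}(U) = {45, 46} ∈ τ_X ✓.
  U = {F, G, H, I}: f^{-1}(U) = {45, 46} ∈ τ_X ✓.
Every preimage lies in τ_X, so f IS continuous.


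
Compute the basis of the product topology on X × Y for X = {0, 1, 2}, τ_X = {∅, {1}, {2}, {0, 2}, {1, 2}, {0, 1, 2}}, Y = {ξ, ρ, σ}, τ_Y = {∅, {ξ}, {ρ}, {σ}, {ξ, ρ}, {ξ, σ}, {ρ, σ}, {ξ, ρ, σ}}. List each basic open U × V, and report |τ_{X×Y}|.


Basis B = {∅ × ∅, {1} × {ξ}, {1} × {ρ}, {1} × {σ}, {2} × {ξ}, {2} × {ρ}, {2} × {σ}, {0, 2} × {ξ}, {0, 2} × {ρ}, {0, 2} × {σ}, {1} × {ξ, ρ}, {1} × {ξ, σ}, {1, 2} × {ξ}, {1} × {ρ, σ}, {1, 2} × {ρ}, {1, 2} × {σ}, {2} × {ξ, ρ}, {2} × {ξ, σ}, {2} × {ρ, σ}, {0, 1, 2} × {ξ}, {0, 1, 2} × {ρ}, {0, 1, 2} × {σ}, {1} × {ξ, ρ, σ}, {2} × {ξ, ρ, σ}, {0, 2} × {ξ, ρ}, {0, 2} × {ξ, σ}, {0, 2} × {ρ, σ}, {1, 2} × {ξ, ρ}, {1, 2} × {ξ, σ}, {1, 2} × {ρ, σ}, {0, 2} × {ξ, ρ, σ}, {0, 1, 2} × {ξ, ρ}, {0, 1, 2} × {ξ, σ}, {0, 1, 2} × {ρ, σ}, {1, 2} × {ξ, ρ, σ}, {0, 1, 2} × {ξ, ρ, σ}}; |τ_{X×Y}| = 216.

Enumerate products U × V with U ∈ τ_X, V ∈ τ_Y (deduplicated):
  ∅ × ∅ = {} (∅)
  {1} × {ξ} = {(1,ξ)}
  {1} × {ρ} = {(1,ρ)}
  {1} × {σ} = {(1,σ)}
  {2} × {ξ} = {(2,ξ)}
  {2} × {ρ} = {(2,ρ)}
  {2} × {σ} = {(2,σ)}
  {0, 2} × {ξ} = {(0,ξ), (2,ξ)}
  {0, 2} × {ρ} = {(0,ρ), (2,ρ)}
  {0, 2} × {σ} = {(0,σ), (2,σ)}
  {1} × {ξ, ρ} = {(1,ξ), (1,ρ)}
  {1} × {ξ, σ} = {(1,ξ), (1,σ)}
  {1, 2} × {ξ} = {(1,ξ), (2,ξ)}
  {1} × {ρ, σ} = {(1,ρ), (1,σ)}
  {1, 2} × {ρ} = {(1,ρ), (2,ρ)}
  {1, 2} × {σ} = {(1,σ), (2,σ)}
  {2} × {ξ, ρ} = {(2,ξ), (2,ρ)}
  {2} × {ξ, σ} = {(2,ξ), (2,σ)}
  {2} × {ρ, σ} = {(2,ρ), (2,σ)}
  {0, 1, 2} × {ξ} = {(0,ξ), (1,ξ), (2,ξ)}
  {0, 1, 2} × {ρ} = {(0,ρ), (1,ρ), (2,ρ)}
  {0, 1, 2} × {σ} = {(0,σ), (1,σ), (2,σ)}
  {1} × {ξ, ρ, σ} = {(1,ξ), (1,ρ), (1,σ)}
  {2} × {ξ, ρ, σ} = {(2,ξ), (2,ρ), (2,σ)}
  {0, 2} × {ξ, ρ} = {(0,ξ), (0,ρ), (2,ξ), (2,ρ)}
  {0, 2} × {ξ, σ} = {(0,ξ), (0,σ), (2,ξ), (2,σ)}
  {0, 2} × {ρ, σ} = {(0,ρ), (0,σ), (2,ρ), (2,σ)}
  {1, 2} × {ξ, ρ} = {(1,ξ), (1,ρ), (2,ξ), (2,ρ)}
  {1, 2} × {ξ, σ} = {(1,ξ), (1,σ), (2,ξ), (2,σ)}
  {1, 2} × {ρ, σ} = {(1,ρ), (1,σ), (2,ρ), (2,σ)}
  {0, 2} × {ξ, ρ, σ} = {(0,ξ), (0,ρ), (0,σ), (2,ξ), (2,ρ), (2,σ)}
  {0, 1, 2} × {ξ, ρ} = {(0,ξ), (0,ρ), (1,ξ), (1,ρ), (2,ξ), (2,ρ)}
  {0, 1, 2} × {ξ, σ} = {(0,ξ), (0,σ), (1,ξ), (1,σ), (2,ξ), (2,σ)}
  {0, 1, 2} × {ρ, σ} = {(0,ρ), (0,σ), (1,ρ), (1,σ), (2,ρ), (2,σ)}
  {1, 2} × {ξ, ρ, σ} = {(1,ξ), (1,ρ), (1,σ), (2,ξ), (2,ρ), (2,σ)}
  {0, 1, 2} × {ξ, ρ, σ} = {(0,ξ), (0,ρ), (0,σ), (1,ξ), (1,ρ), (1,σ), (2,ξ), (2,ρ), (2,σ)}
These 36 distinct sets form the basis B.
Close under arbitrary unions to get τ_{X×Y}; counting gives |τ_{X×Y}| = 216.


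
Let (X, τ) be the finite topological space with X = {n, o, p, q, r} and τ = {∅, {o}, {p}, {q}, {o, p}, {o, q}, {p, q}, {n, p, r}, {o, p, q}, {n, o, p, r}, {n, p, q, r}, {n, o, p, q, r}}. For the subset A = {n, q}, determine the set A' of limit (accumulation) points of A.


A' = {r}

For each x ∈ X, list the open sets U ∈ τ with x ∈ U, then check whether U ∩ (A ∖ {x}) ≠ ∅ for every such U.
  x = n: open {n, p, r} ∋ x has {n, p, r} ∩ (A ∖ {n}) = ∅, so x is NOT a limit point.
  x = o: open {o} ∋ x has {o} ∩ (A ∖ {o}) = ∅, so x is NOT a limit point.
  x = p: open {p} ∋ x has {p} ∩ (A ∖ {p}) = ∅, so x is NOT a limit point.
  x = q: open {q} ∋ x has {q} ∩ (A ∖ {q}) = ∅, so x is NOT a limit point.
  x = r: opens ∋ x are {n, p, r}, {n, o, p, r}, {n, p, q, r}, {n, o, p, q, r}; each meets A ∖ {r}, so x IS a limit point.
Collecting: A' = {r}.


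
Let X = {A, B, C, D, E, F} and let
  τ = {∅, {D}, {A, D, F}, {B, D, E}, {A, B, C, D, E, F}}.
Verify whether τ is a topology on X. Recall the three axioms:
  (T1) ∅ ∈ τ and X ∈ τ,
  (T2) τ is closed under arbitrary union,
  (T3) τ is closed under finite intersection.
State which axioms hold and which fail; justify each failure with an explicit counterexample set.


τ is NOT a topology on X.

Axiom (T1): ∅ ∈ τ? Yes; X ∈ τ? Yes.
Axiom (T2/T3): check pairwise unions and intersections of members of τ.
Counterexample for (T2): {A, D, F} ∪ {B, D, E} = {A, B, D, E, F} ∉ τ. Therefore τ is NOT a topology.


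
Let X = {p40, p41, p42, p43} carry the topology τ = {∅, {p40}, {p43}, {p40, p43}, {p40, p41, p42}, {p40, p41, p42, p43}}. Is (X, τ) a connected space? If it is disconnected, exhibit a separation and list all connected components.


(X, τ) is disconnected; components = [{p43}, {p40, p41, p42}].

Find clopen sets (U ∈ τ with X ∖ U ∈ τ):
  U = ∅, X ∖ U = {p40, p41, p42, p43} — both open, so U is clopen.
  U = {p43}, X ∖ U = {p40, p41, p42} — both open, so U is clopen.
  U = {p40, p41, p42}, X ∖ U = {p43} — both open, so U is clopen.
  U = {p40, p41, p42, p43}, X ∖ U = ∅ — both open, so U is clopen.
Nontrivial clopen(s) exist: e.g. {p40, p41, p42}. So (X, τ) is disconnected.
Compute connected components by grouping points that agree on all clopens:
  component: {p43}
  component: {p40, p41, p42}


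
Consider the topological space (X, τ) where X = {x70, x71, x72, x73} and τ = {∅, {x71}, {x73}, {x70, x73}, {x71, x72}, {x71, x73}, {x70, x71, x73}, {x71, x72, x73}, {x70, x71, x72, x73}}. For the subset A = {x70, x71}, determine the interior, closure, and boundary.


int(A) = {x71}, cl(A) = {x70, x71, x72}, ∂A = {x70, x72}.

Closed sets in (X, τ) are complements of opens:
  closed(X, τ) = {∅, {x70}, {x72}, {x70, x72}, {x70, x73}, {x71, x72}, {x70, x71, x72}, {x70, x72, x73}, {x70, x71, x72, x73}}.
int(A) = ⋃ {U ∈ τ : U ⊆ A}. Opens contained in A: ∅, {x71}.
Taking the union of these: int(A) = {x71}.
cl(A) = ⋂ {C closed : A ⊆ C}. Closed sets containing A: {x70, x71, x72}, {x70, x71, x72, x73}.
Intersecting these: cl(A) = {x70, x71, x72}.
∂A = cl(A) ∖ int(A) = {x70, x71, x72} ∖ {x71} = {x70, x72}.


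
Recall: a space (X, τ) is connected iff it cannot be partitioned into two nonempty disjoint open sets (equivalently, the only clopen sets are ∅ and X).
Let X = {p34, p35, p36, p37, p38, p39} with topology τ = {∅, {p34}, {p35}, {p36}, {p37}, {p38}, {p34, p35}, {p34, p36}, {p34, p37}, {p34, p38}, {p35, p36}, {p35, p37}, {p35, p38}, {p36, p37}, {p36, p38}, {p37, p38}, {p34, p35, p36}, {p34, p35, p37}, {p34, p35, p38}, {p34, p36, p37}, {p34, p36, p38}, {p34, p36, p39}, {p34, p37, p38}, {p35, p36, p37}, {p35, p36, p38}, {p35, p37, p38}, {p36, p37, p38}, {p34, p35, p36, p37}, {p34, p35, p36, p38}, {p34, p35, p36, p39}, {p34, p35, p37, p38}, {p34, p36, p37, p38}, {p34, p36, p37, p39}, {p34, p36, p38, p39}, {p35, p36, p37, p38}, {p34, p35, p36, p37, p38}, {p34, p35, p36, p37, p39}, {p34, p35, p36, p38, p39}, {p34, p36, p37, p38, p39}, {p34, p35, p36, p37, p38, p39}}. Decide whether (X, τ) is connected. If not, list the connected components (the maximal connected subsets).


(X, τ) is disconnected; components = [{p35}, {p37}, {p38}, {p34, p36, p39}].

Find clopen sets (U ∈ τ with X ∖ U ∈ τ):
  U = ∅, X ∖ U = {p34, p35, p36, p37, p38, p39} — both open, so U is clopen.
  U = {p35}, X ∖ U = {p34, p36, p37, p38, p39} — both open, so U is clopen.
  U = {p37}, X ∖ U = {p34, p35, p36, p38, p39} — both open, so U is clopen.
  U = {p38}, X ∖ U = {p34, p35, p36, p37, p39} — both open, so U is clopen.
  U = {p35, p37}, X ∖ U = {p34, p36, p38, p39} — both open, so U is clopen.
  U = {p35, p38}, X ∖ U = {p34, p36, p37, p39} — both open, so U is clopen.
  U = {p37, p38}, X ∖ U = {p34, p35, p36, p39} — both open, so U is clopen.
  U = {p34, p36, p39}, X ∖ U = {p35, p37, p38} — both open, so U is clopen.
  U = {p35, p37, p38}, X ∖ U = {p34, p36, p39} — both open, so U is clopen.
  U = {p34, p35, p36, p39}, X ∖ U = {p37, p38} — both open, so U is clopen.
  U = {p34, p36, p37, p39}, X ∖ U = {p35, p38} — both open, so U is clopen.
  U = {p34, p36, p38, p39}, X ∖ U = {p35, p37} — both open, so U is clopen.
  U = {p34, p35, p36, p37, p39}, X ∖ U = {p38} — both open, so U is clopen.
  U = {p34, p35, p36, p38, p39}, X ∖ U = {p37} — both open, so U is clopen.
  U = {p34, p36, p37, p38, p39}, X ∖ U = {p35} — both open, so U is clopen.
  U = {p34, p35, p36, p37, p38, p39}, X ∖ U = ∅ — both open, so U is clopen.
Nontrivial clopen(s) exist: e.g. {p34, p35, p36, p37, p39}. So (X, τ) is disconnected.
Compute connected components by grouping points that agree on all clopens:
  component: {p35}
  component: {p37}
  component: {p38}
  component: {p34, p36, p39}


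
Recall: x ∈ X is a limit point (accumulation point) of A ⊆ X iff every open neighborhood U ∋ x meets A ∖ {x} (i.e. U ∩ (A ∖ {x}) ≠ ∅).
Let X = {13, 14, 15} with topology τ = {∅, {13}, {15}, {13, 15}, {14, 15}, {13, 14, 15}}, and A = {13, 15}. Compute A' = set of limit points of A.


A' = {14}

For each x ∈ X, list the open sets U ∈ τ with x ∈ U, then check whether U ∩ (A ∖ {x}) ≠ ∅ for every such U.
  x = 13: open {13} ∋ x has {13} ∩ (A ∖ {13}) = ∅, so x is NOT a limit point.
  x = 14: opens ∋ x are {14, 15}, {13, 14, 15}; each meets A ∖ {14}, so x IS a limit point.
  x = 15: open {15} ∋ x has {15} ∩ (A ∖ {15}) = ∅, so x is NOT a limit point.
Collecting: A' = {14}.


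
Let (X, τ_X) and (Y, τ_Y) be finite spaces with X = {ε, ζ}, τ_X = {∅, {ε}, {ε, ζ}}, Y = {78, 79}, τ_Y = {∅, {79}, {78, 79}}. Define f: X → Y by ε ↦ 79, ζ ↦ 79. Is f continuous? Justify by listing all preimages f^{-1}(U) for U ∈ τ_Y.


f IS continuous.

Compute f^{-1}(U) for each U ∈ τ_Y:
  U = ∅: f^{-1}(U) = ∅ ∈ τ_X ✓.
  U = {79}: f^{-1}(U) = {ε, ζ} ∈ τ_X ✓.
  U = {78, 79}: f^{-1}(U) = {ε, ζ} ∈ τ_X ✓.
Every preimage lies in τ_X, so f IS continuous.


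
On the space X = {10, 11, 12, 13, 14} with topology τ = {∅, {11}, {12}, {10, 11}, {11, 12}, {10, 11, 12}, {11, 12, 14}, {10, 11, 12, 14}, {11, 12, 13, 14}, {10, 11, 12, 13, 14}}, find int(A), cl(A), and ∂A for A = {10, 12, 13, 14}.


int(A) = {12}, cl(A) = {10, 12, 13, 14}, ∂A = {10, 13, 14}.

Closed sets in (X, τ) are complements of opens:
  closed(X, τ) = {∅, {10}, {13}, {10, 13}, {13, 14}, {10, 13, 14}, {12, 13, 14}, {10, 11, 13, 14}, {10, 12, 13, 14}, {10, 11, 12, 13, 14}}.
int(A) = ⋃ {U ∈ τ : U ⊆ A}. Opens contained in A: ∅, {12}.
Taking the union of these: int(A) = {12}.
cl(A) = ⋂ {C closed : A ⊆ C}. Closed sets containing A: {10, 12, 13, 14}, {10, 11, 12, 13, 14}.
Intersecting these: cl(A) = {10, 12, 13, 14}.
∂A = cl(A) ∖ int(A) = {10, 12, 13, 14} ∖ {12} = {10, 13, 14}.


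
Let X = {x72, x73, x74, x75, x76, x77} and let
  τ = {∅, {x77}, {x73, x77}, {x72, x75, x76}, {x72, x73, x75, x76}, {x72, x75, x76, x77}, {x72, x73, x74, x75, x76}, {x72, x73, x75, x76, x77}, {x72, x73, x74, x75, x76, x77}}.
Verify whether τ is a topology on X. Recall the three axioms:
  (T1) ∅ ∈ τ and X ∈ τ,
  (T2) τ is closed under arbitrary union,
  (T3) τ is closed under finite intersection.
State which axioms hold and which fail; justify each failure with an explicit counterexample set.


τ is NOT a topology on X.

Axiom (T1): ∅ ∈ τ? Yes; X ∈ τ? Yes.
Axiom (T2/T3): check pairwise unions and intersections of members of τ.
Counterexample for (T3): {x73, x77} ∩ {x72, x73, x75, x76} = {x73} ∉ τ. Therefore τ is NOT a topology.


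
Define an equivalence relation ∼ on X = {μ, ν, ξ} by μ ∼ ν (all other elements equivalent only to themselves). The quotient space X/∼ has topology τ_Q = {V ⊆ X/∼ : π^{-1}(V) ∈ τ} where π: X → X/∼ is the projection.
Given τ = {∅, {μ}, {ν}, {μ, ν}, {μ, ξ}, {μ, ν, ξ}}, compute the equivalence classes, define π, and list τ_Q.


X/∼ = {[μ=ν], [ξ]}; |τ_Q| = 3.

Equivalence classes: [μ=ν], [ξ].
Quotient map π: X → X/∼ sends μ ↦ [μ=ν], ν ↦ [μ=ν], ξ ↦ [ξ].
For each subset V ⊆ X/∼, compute π^{-1}(V) ⊆ X and check whether π^{-1}(V) ∈ τ. V is open in τ_Q iff π^{-1}(V) ∈ τ.
  V = {}: π^{-1}(V) = ∅ ∈ τ ✓.
  V = {[μ=ν]}: π^{-1}(V) = {μ, ν} ∈ τ ✓.
  V = {[ξ]}: π^{-1}(V) = {ξ} ∉ τ ✗.
  V = {[μ=ν], [ξ]}: π^{-1}(V) = {μ, ν, ξ} ∈ τ ✓.
Open sets in the quotient: τ_Q = {{}, {[μ=ν]}, {[μ=ν], [ξ]}} (3 elements).


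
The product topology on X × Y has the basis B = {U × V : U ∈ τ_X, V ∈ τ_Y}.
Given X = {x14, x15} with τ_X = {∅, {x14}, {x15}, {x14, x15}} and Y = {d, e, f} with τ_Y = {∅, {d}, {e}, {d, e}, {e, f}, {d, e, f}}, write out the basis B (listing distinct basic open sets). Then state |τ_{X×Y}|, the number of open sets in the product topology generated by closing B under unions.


Basis B = {∅ × ∅, {x14} × {d}, {x14} × {e}, {x15} × {d}, {x15} × {e}, {x14} × {d, e}, {x14, x15} × {d}, {x14} × {e, f}, {x14, x15} × {e}, {x15} × {d, e}, {x15} × {e, f}, {x14} × {d, e, f}, {x15} × {d, e, f}, {x14, x15} × {d, e}, {x14, x15} × {e, f}, {x14, x15} × {d, e, f}}; |τ_{X×Y}| = 36.

Enumerate products U × V with U ∈ τ_X, V ∈ τ_Y (deduplicated):
  ∅ × ∅ = {} (∅)
  {x14} × {d} = {(x14,d)}
  {x14} × {e} = {(x14,e)}
  {x15} × {d} = {(x15,d)}
  {x15} × {e} = {(x15,e)}
  {x14} × {d, e} = {(x14,d), (x14,e)}
  {x14, x15} × {d} = {(x14,d), (x15,d)}
  {x14} × {e, f} = {(x14,e), (x14,f)}
  {x14, x15} × {e} = {(x14,e), (x15,e)}
  {x15} × {d, e} = {(x15,d), (x15,e)}
  {x15} × {e, f} = {(x15,e), (x15,f)}
  {x14} × {d, e, f} = {(x14,d), (x14,e), (x14,f)}
  {x15} × {d, e, f} = {(x15,d), (x15,e), (x15,f)}
  {x14, x15} × {d, e} = {(x14,d), (x14,e), (x15,d), (x15,e)}
  {x14, x15} × {e, f} = {(x14,e), (x14,f), (x15,e), (x15,f)}
  {x14, x15} × {d, e, f} = {(x14,d), (x14,e), (x14,f), (x15,d), (x15,e), (x15,f)}
These 16 distinct sets form the basis B.
Close under arbitrary unions to get τ_{X×Y}; counting gives |τ_{X×Y}| = 36.


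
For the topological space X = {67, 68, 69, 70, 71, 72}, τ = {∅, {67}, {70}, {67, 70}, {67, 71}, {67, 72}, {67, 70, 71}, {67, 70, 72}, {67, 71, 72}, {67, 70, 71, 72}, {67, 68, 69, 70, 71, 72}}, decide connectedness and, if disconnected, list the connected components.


(X, τ) is connected.

Find clopen sets (U ∈ τ with X ∖ U ∈ τ):
  U = ∅, X ∖ U = {67, 68, 69, 70, 71, 72} — both open, so U is clopen.
  U = {67, 68, 69, 70, 71, 72}, X ∖ U = ∅ — both open, so U is clopen.
Only trivial clopens (∅ and X) exist, so (X, τ) is connected.
Compute connected components by grouping points that agree on all clopens:
  component: {67, 68, 69, 70, 71, 72}


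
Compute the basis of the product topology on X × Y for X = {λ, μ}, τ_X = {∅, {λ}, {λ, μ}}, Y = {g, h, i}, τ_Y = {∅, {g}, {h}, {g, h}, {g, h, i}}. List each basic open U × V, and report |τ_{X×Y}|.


Basis B = {∅ × ∅, {λ} × {g}, {λ} × {h}, {λ} × {g, h}, {λ, μ} × {g}, {λ, μ} × {h}, {λ} × {g, h, i}, {λ, μ} × {g, h}, {λ, μ} × {g, h, i}}; |τ_{X×Y}| = 14.

Enumerate products U × V with U ∈ τ_X, V ∈ τ_Y (deduplicated):
  ∅ × ∅ = {} (∅)
  {λ} × {g} = {(λ,g)}
  {λ} × {h} = {(λ,h)}
  {λ} × {g, h} = {(λ,g), (λ,h)}
  {λ, μ} × {g} = {(λ,g), (μ,g)}
  {λ, μ} × {h} = {(λ,h), (μ,h)}
  {λ} × {g, h, i} = {(λ,g), (λ,h), (λ,i)}
  {λ, μ} × {g, h} = {(λ,g), (λ,h), (μ,g), (μ,h)}
  {λ, μ} × {g, h, i} = {(λ,g), (λ,h), (λ,i), (μ,g), (μ,h), (μ,i)}
These 9 distinct sets form the basis B.
Close under arbitrary unions to get τ_{X×Y}; counting gives |τ_{X×Y}| = 14.


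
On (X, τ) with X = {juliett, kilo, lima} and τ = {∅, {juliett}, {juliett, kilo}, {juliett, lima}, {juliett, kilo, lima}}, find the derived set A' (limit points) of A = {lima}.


A' = ∅

For each x ∈ X, list the open sets U ∈ τ with x ∈ U, then check whether U ∩ (A ∖ {x}) ≠ ∅ for every such U.
  x = juliett: open {juliett} ∋ x has {juliett} ∩ (A ∖ {juliett}) = ∅, so x is NOT a limit point.
  x = kilo: open {juliett, kilo} ∋ x has {juliett, kilo} ∩ (A ∖ {kilo}) = ∅, so x is NOT a limit point.
  x = lima: open {juliett, lima} ∋ x has {juliett, lima} ∩ (A ∖ {lima}) = ∅, so x is NOT a limit point.
Collecting: A' = ∅.


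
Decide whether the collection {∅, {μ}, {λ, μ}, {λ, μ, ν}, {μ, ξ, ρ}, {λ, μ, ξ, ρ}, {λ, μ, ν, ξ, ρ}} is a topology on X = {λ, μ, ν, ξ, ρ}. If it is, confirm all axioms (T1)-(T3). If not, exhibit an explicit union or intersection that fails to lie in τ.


τ IS a topology on X.

Axiom (T1): ∅ ∈ τ? Yes; X ∈ τ? Yes.
Axiom (T2/T3): check pairwise unions and intersections of members of τ.
All pairwise intersections and unions checked — each lies in τ. Therefore τ satisfies (T1), (T2), (T3): it IS a topology on X.


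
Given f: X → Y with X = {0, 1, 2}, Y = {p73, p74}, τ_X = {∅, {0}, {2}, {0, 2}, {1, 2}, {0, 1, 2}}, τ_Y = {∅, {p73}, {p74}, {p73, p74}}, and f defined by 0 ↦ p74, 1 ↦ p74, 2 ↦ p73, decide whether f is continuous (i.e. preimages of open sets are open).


f is NOT continuous.

Compute f^{-1}(U) for each U ∈ τ_Y:
  U = ∅: f^{-1}(U) = ∅ ∈ τ_X ✓.
  U = {p73}: f^{-1}(U) = {2} ∈ τ_X ✓.
  U = {p74}: f^{-1}(U) = {0, 1} ∉ τ_X ✗.
  U = {p73, p74}: f^{-1}(U) = {0, 1, 2} ∈ τ_X ✓.
Found U = {p74} with f^{-1}(U) = {0, 1} not in τ_X. Therefore f is NOT continuous.


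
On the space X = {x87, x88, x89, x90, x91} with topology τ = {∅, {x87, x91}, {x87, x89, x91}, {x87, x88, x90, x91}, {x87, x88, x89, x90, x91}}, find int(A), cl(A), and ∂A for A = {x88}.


int(A) = ∅, cl(A) = {x88, x90}, ∂A = {x88, x90}.

Closed sets in (X, τ) are complements of opens:
  closed(X, τ) = {∅, {x89}, {x88, x90}, {x88, x89, x90}, {x87, x88, x89, x90, x91}}.
int(A) = ⋃ {U ∈ τ : U ⊆ A}. Opens contained in A: ∅.
Taking the union of these: int(A) = ∅.
cl(A) = ⋂ {C closed : A ⊆ C}. Closed sets containing A: {x88, x90}, {x88, x89, x90}, {x87, x88, x89, x90, x91}.
Intersecting these: cl(A) = {x88, x90}.
∂A = cl(A) ∖ int(A) = {x88, x90} ∖ ∅ = {x88, x90}.


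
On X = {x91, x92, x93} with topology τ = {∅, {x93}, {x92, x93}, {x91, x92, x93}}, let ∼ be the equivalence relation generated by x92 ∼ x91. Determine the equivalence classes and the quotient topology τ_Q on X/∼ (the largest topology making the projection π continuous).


X/∼ = {[x91=x92], [x93]}; |τ_Q| = 3.

Equivalence classes: [x91=x92], [x93].
Quotient map π: X → X/∼ sends x91 ↦ [x91=x92], x92 ↦ [x91=x92], x93 ↦ [x93].
For each subset V ⊆ X/∼, compute π^{-1}(V) ⊆ X and check whether π^{-1}(V) ∈ τ. V is open in τ_Q iff π^{-1}(V) ∈ τ.
  V = {}: π^{-1}(V) = ∅ ∈ τ ✓.
  V = {[x91=x92]}: π^{-1}(V) = {x91, x92} ∉ τ ✗.
  V = {[x93]}: π^{-1}(V) = {x93} ∈ τ ✓.
  V = {[x91=x92], [x93]}: π^{-1}(V) = {x91, x92, x93} ∈ τ ✓.
Open sets in the quotient: τ_Q = {{}, {[x93]}, {[x91=x92], [x93]}} (3 elements).


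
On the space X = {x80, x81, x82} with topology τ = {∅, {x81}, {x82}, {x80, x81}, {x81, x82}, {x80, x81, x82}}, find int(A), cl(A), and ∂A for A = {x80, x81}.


int(A) = {x80, x81}, cl(A) = {x80, x81}, ∂A = ∅.

Closed sets in (X, τ) are complements of opens:
  closed(X, τ) = {∅, {x80}, {x82}, {x80, x81}, {x80, x82}, {x80, x81, x82}}.
int(A) = ⋃ {U ∈ τ : U ⊆ A}. Opens contained in A: ∅, {x81}, {x80, x81}.
Taking the union of these: int(A) = {x80, x81}.
cl(A) = ⋂ {C closed : A ⊆ C}. Closed sets containing A: {x80, x81}, {x80, x81, x82}.
Intersecting these: cl(A) = {x80, x81}.
∂A = cl(A) ∖ int(A) = {x80, x81} ∖ {x80, x81} = ∅.


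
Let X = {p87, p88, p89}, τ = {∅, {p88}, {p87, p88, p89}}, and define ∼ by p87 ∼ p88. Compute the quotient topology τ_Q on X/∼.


X/∼ = {[p87=p88], [p89]}; |τ_Q| = 2.

Equivalence classes: [p87=p88], [p89].
Quotient map π: X → X/∼ sends p87 ↦ [p87=p88], p88 ↦ [p87=p88], p89 ↦ [p89].
For each subset V ⊆ X/∼, compute π^{-1}(V) ⊆ X and check whether π^{-1}(V) ∈ τ. V is open in τ_Q iff π^{-1}(V) ∈ τ.
  V = {}: π^{-1}(V) = ∅ ∈ τ ✓.
  V = {[p87=p88]}: π^{-1}(V) = {p87, p88} ∉ τ ✗.
  V = {[p89]}: π^{-1}(V) = {p89} ∉ τ ✗.
  V = {[p87=p88], [p89]}: π^{-1}(V) = {p87, p88, p89} ∈ τ ✓.
Open sets in the quotient: τ_Q = {{}, {[p87=p88], [p89]}} (2 elements).


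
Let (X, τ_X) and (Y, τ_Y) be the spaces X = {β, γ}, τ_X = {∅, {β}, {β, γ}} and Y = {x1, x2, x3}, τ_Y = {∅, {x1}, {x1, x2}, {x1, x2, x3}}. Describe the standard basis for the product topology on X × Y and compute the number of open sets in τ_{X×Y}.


Basis B = {∅ × ∅, {β} × {x1}, {β} × {x1, x2}, {β, γ} × {x1}, {β} × {x1, x2, x3}, {β, γ} × {x1, x2}, {β, γ} × {x1, x2, x3}}; |τ_{X×Y}| = 10.

Enumerate products U × V with U ∈ τ_X, V ∈ τ_Y (deduplicated):
  ∅ × ∅ = {} (∅)
  {β} × {x1} = {(β,x1)}
  {β} × {x1, x2} = {(β,x1), (β,x2)}
  {β, γ} × {x1} = {(β,x1), (γ,x1)}
  {β} × {x1, x2, x3} = {(β,x1), (β,x2), (β,x3)}
  {β, γ} × {x1, x2} = {(β,x1), (β,x2), (γ,x1), (γ,x2)}
  {β, γ} × {x1, x2, x3} = {(β,x1), (β,x2), (β,x3), (γ,x1), (γ,x2), (γ,x3)}
These 7 distinct sets form the basis B.
Close under arbitrary unions to get τ_{X×Y}; counting gives |τ_{X×Y}| = 10.
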